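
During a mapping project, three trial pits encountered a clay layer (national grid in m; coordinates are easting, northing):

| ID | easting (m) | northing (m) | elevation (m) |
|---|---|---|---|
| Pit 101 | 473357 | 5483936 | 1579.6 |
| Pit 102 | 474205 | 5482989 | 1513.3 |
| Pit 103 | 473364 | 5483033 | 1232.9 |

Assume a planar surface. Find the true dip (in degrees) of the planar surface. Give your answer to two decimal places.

27.66°

Let the plane be z = a·easting + b·northing + c.
Pit 102−Pit 101: 848a − 947b = −66.3;  Pit 103−Pit 101: 7a − 903b = −346.7.
Solving gives a = 0.35364, b = 0.38668.
Gradient magnitude |∇z| = √(a² + b²) = √(0.12506 + 0.14952) = 0.52401.
True dip = arctan(0.52401) = 27.66°, dipping toward SW (azimuth ≈ 222°).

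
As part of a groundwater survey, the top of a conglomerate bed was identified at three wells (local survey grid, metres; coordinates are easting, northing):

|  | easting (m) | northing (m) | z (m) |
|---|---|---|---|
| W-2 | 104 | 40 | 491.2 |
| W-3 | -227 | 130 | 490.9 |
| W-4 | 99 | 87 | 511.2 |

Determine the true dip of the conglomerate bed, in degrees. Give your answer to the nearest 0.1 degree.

Let the plane be z = a·easting + b·northing + c.
W-3−W-2: −331a + 90b = −0.3;  W-4−W-2: −5a + 47b = 20.
Solving gives a = 0.12008, b = 0.43831.
Gradient magnitude |∇z| = √(a² + b²) = √(0.01442 + 0.19211) = 0.45446.
True dip = arctan(0.45446) = 24.4°, dipping toward SSW (azimuth ≈ 195°).

24.4°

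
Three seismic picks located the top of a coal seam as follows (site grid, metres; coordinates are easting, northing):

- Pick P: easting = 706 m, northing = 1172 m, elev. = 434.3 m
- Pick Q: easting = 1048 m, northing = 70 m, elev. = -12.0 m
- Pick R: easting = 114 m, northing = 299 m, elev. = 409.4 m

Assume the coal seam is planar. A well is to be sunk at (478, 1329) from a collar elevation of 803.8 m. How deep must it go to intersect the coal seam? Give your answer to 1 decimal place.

237.6 m

Two edge vectors: Pick P→Pick Q = (342, -1102, -446.3), Pick P→Pick R = (-592, -873, -24.9).
Normal n = (Pick P→Pick Q) × (Pick P→Pick R) = (-362180.1, 272725.4, -950950).
So ∂z/∂easting = −n_x/n_z = −0.380861 and ∂z/∂northing = −n_y/n_z = 0.286793.
Intercept c from Pick P: 434.3 + 268.89 − 336.12 = 367.07.
At (478, 1329): z_contact = −182.05 + 381.15 + 367.07 = 566.16 m.
Depth below ground = 803.8 − 566.16 = 237.6 m.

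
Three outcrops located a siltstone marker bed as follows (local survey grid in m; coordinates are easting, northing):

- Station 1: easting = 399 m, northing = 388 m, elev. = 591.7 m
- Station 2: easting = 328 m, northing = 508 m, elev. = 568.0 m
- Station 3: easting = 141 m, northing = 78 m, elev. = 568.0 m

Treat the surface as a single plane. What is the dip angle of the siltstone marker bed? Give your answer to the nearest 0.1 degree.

Let the plane be z = a·easting + b·northing + c.
Station 2−Station 1: −71a + 120b = −23.7;  Station 3−Station 1: −258a − 310b = −23.7.
Solving gives a = 0.19239, b = −0.08367.
Gradient magnitude |∇z| = √(a² + b²) = √(0.03701 + 0.00700) = 0.20980.
True dip = arctan(0.20980) = 11.8°, dipping toward WNW (azimuth ≈ 294°).

11.8°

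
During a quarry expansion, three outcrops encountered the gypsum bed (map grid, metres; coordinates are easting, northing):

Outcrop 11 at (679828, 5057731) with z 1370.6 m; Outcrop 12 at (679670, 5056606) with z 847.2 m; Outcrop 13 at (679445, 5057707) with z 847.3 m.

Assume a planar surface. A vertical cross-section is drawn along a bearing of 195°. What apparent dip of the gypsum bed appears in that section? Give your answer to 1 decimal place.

Two edge vectors: Outcrop 11→Outcrop 12 = (-158, -1125, -523.4), Outcrop 11→Outcrop 13 = (-383, -24, -523.3).
Normal n = (Outcrop 11→Outcrop 12) × (Outcrop 11→Outcrop 13) = (576150.9, 117780.8, -427083).
So ∂z/∂easting = −n_x/n_z = 1.34904 and ∂z/∂northing = −n_y/n_z = 0.27578.
Unit vector along 195° is (sin 195°, cos 195°) = (-0.2588, -0.9659).
Slope in that direction = a·(-0.2588) + b·(-0.9659) = −0.61554.
Apparent dip = arctan|0.61554| = 31.6° (true dip is 54.0°, so apparent ≤ true as expected).

31.6°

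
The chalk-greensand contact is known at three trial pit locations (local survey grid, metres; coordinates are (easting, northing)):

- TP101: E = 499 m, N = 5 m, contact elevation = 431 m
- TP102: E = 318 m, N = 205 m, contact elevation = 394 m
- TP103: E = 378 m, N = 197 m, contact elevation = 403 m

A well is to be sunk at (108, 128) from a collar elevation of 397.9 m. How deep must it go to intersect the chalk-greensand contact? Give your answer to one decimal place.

29.5 m

Let the plane be z = a·E + b·N + c.
TP102−TP101: −181a + 200b = −37;  TP103−TP101: −121a + 192b = −28.
Solving gives a = 0.14253, b = −0.05601.
Then c = 431 − a·499 − b·5 = 360.16.
At (108, 128): z_contact = 15.39 − 7.17 + 360.16 = 368.38 m.
Depth below ground = 397.9 − 368.38 = 29.5 m.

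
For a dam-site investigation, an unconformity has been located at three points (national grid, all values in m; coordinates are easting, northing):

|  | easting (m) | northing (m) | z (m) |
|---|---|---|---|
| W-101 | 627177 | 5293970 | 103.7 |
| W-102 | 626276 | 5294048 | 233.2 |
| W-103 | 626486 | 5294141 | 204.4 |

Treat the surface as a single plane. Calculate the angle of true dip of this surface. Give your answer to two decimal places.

8.15°

Two edge vectors: W-101→W-102 = (-901, 78, 129.5), W-101→W-103 = (-691, 171, 100.7).
Normal n = (W-101→W-102) × (W-101→W-103) = (-14289.9, 1246.2, -100173).
So ∂z/∂easting = −n_x/n_z = −0.14265 and ∂z/∂northing = −n_y/n_z = 0.01244.
Gradient magnitude |∇z| = √(a² + b²) = √(0.02035 + 0.00015) = 0.14319.
True dip = arctan(0.14319) = 8.15°, dipping toward E (azimuth ≈ 095°).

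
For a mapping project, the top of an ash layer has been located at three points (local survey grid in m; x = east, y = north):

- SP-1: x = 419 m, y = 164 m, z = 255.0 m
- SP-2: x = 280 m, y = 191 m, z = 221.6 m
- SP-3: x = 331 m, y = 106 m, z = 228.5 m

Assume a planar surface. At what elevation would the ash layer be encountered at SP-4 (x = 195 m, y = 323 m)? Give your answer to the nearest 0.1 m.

209.4 m

Let the plane be z = a·x + b·y + c.
SP-2−SP-1: −139a + 27b = −33.4;  SP-3−SP-1: −88a − 58b = −26.5.
Solving gives a = 0.25414, b = 0.07131.
Then c = 255 − a·419 − b·164 = 136.82.
At (195, 323): z = 49.6 + 23.0 + 136.82 = 209.4 m.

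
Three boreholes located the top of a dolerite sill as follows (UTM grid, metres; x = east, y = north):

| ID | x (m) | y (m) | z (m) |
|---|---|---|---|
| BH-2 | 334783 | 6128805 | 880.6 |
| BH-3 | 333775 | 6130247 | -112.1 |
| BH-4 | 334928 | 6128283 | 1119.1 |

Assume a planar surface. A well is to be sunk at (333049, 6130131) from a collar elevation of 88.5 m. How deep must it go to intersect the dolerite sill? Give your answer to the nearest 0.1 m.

564.3 m

Let the plane be z = a·x + b·y + c.
BH-3−BH-2: −1008a + 1442b = −992.7;  BH-4−BH-2: 145a − 522b = 238.5.
Solving gives a = 0.549606101, b = −0.304228190.
Then c = 880.6 − a·334783 − b·6128805 = 1681437.08.
At (333049, 6130131): z_contact = 183045.76 − 1864958.66 + 1681437.08 = -475.82 m.
Depth below ground = 88.5 − (-475.82) = 564.3 m.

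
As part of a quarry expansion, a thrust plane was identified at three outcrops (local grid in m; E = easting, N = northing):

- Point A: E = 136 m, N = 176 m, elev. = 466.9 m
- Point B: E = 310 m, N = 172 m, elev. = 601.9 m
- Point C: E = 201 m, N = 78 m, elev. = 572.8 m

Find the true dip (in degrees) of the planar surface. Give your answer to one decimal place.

Let the plane be z = a·E + b·N + c.
Point B−Point A: 174a − 4b = 135;  Point C−Point A: 65a − 98b = 105.9.
Solving gives a = 0.76265, b = −0.57477.
Gradient magnitude |∇z| = √(a² + b²) = √(0.58163 + 0.33036) = 0.95499.
True dip = arctan(0.95499) = 43.7°, dipping toward NW (azimuth ≈ 307°).

43.7°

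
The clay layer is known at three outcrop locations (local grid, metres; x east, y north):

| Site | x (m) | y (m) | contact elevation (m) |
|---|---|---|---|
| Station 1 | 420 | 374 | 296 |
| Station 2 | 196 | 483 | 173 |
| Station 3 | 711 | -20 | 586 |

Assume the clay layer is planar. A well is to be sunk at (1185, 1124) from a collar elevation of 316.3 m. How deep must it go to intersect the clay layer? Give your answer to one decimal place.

179.2 m

Two edge vectors: Station 1→Station 2 = (-224, 109, -123), Station 1→Station 3 = (291, -394, 290).
Normal n = (Station 1→Station 2) × (Station 1→Station 3) = (-16852, 29167, 56537).
So ∂z/∂x = −n_x/n_z = 0.298070 and ∂z/∂y = −n_y/n_z = −0.515892.
Intercept c from Station 1: 296 − 125.19 + 192.94 = 363.75.
At (1185, 1124): z_contact = 353.21 − 579.86 + 363.75 = 137.10 m.
Depth below ground = 316.3 − 137.10 = 179.2 m.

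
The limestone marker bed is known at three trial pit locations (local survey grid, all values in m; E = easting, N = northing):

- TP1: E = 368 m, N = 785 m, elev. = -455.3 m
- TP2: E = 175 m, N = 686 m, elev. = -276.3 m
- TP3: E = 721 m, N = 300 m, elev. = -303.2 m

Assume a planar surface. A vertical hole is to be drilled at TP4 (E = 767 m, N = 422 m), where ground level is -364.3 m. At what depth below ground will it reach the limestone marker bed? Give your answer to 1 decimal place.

Let the plane be z = a·E + b·N + c.
TP2−TP1: −193a − 99b = 179;  TP3−TP1: 353a − 485b = 152.1.
Solving gives a = −0.55820, b = −0.71988.
Then c = -455.3 − a·368 − b·785 = 315.22.
At (767, 422): z_contact = −428.14 − 303.79 + 315.22 = -416.70 m.
Depth below ground = -364.3 − (-416.70) = 52.4 m.

52.4 m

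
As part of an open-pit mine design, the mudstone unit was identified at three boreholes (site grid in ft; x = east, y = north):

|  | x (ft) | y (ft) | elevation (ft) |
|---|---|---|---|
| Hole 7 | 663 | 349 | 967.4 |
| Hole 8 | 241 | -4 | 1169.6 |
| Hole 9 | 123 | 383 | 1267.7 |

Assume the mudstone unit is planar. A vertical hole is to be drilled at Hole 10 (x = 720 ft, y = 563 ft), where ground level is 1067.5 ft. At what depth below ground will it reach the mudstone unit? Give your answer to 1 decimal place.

Let the plane be z = a·x + b·y + c.
Hole 8−Hole 7: −422a − 353b = 202.2;  Hole 9−Hole 7: −540a + 34b = 300.3.
Solving gives a = −0.55072, b = 0.08557.
Then c = 967.4 − a·663 − b·349 = 1302.67.
At (720, 563): z_contact = −396.52 + 48.17 + 1302.67 = 954.32 ft.
Depth below ground = 1067.5 − 954.32 = 113.2 ft.

113.2 ft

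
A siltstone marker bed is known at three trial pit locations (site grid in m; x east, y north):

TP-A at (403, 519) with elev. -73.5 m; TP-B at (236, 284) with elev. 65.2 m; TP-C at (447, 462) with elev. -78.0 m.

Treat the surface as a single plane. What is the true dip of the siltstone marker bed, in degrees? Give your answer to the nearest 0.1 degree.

27.7°

Let the plane be z = a·x + b·y + c.
TP-B−TP-A: −167a − 235b = 138.7;  TP-C−TP-A: 44a − 57b = −4.5.
Solving gives a = −0.45135, b = −0.26946.
Gradient magnitude |∇z| = √(a² + b²) = √(0.20372 + 0.07261) = 0.52567.
True dip = arctan(0.52567) = 27.7°, dipping toward ENE (azimuth ≈ 059°).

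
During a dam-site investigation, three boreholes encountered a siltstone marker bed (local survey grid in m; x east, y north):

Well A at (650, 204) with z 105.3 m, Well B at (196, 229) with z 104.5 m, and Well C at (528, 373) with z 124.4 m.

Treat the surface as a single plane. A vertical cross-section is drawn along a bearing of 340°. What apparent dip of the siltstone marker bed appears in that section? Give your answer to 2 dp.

Let the plane be z = a·x + b·y + c.
Well B−Well A: −454a + 25b = −0.8;  Well C−Well A: −122a + 169b = 19.1.
Solving gives a = 0.00832, b = 0.11902.
Unit vector along 340° is (sin 340°, cos 340°) = (-0.3420, 0.9397).
Slope in that direction = a·(-0.3420) + b·(0.9397) = 0.10900.
Apparent dip = arctan|0.10900| = 6.22° (true dip is 6.8°, so apparent ≤ true as expected).

6.22°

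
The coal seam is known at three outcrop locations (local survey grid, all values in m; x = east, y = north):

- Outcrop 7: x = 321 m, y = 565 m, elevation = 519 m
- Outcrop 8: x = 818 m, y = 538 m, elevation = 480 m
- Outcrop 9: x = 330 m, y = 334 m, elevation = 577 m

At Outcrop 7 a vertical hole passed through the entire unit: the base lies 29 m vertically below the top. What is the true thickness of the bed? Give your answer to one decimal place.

28.0 m

Let the plane be z = a·x + b·y + c.
Outcrop 8−Outcrop 7: 497a − 27b = −39;  Outcrop 9−Outcrop 7: 9a − 231b = 58.
Solving gives a = −0.09231, b = −0.25468.
|∇z| = √(a²+b²) = 0.27089, so dip δ = arctan(0.27089) = 15.16°.
True thickness = vertical thickness × cos δ = 29 × cos 15.16° = 28.0 m.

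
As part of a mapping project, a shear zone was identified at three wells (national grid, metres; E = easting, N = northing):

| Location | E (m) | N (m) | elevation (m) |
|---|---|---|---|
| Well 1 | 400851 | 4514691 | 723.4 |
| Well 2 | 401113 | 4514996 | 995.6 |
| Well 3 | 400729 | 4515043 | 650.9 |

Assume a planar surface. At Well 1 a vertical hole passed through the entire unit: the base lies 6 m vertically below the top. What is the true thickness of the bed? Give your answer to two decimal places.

Two edge vectors: Well 1→Well 2 = (262, 305, 272.2), Well 1→Well 3 = (-122, 352, -72.5).
Normal n = (Well 1→Well 2) × (Well 1→Well 3) = (-117926.9, -14213.4, 129434).
So ∂z/∂E = −n_x/n_z = 0.91110 and ∂z/∂N = −n_y/n_z = 0.10981.
|∇z| = √(a²+b²) = 0.91769, so dip δ = arctan(0.91769) = 42.54°.
True thickness = vertical thickness × cos δ = 6 × cos 42.54° = 4.42 m.

4.42 m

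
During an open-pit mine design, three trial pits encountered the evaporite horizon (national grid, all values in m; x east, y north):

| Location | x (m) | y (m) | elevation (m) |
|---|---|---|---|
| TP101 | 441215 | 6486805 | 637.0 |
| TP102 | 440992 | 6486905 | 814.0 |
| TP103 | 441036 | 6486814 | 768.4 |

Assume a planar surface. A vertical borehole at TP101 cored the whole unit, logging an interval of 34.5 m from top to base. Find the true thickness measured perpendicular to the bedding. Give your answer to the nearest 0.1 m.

Two edge vectors: TP101→TP102 = (-223, 100, 177), TP101→TP103 = (-179, 9, 131.4).
Normal n = (TP101→TP102) × (TP101→TP103) = (11547, -2380.8, 15893).
So ∂z/∂x = −n_x/n_z = −0.72655 and ∂z/∂y = −n_y/n_z = 0.14980.
|∇z| = √(a²+b²) = 0.74183, so dip δ = arctan(0.74183) = 36.57°.
True thickness = vertical thickness × cos δ = 34.5 × cos 36.57° = 27.7 m.

27.7 m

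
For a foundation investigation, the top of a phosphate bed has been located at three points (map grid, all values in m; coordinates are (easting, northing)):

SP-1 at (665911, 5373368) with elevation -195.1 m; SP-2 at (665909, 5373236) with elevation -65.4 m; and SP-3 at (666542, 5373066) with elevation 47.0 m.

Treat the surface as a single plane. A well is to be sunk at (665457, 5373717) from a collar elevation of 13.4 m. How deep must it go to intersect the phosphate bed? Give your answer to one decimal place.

511.9 m

Two edge vectors: SP-1→SP-2 = (-2, -132, 129.7), SP-1→SP-3 = (631, -302, 242.1).
Normal n = (SP-1→SP-2) × (SP-1→SP-3) = (7212.2, 82324.9, 83896).
So ∂z/∂E = −n_x/n_z = −0.085965958 and ∂z/∂N = −n_y/n_z = −0.981273243.
Intercept c from SP-1: -195.1 + 57245.68 + 5272742.24 = 5329792.82.
At (665457, 5373717): z_contact = −57206.65 − 5273084.71 + 5329792.82 = -498.54 m.
Depth below ground = 13.4 − (-498.54) = 511.9 m.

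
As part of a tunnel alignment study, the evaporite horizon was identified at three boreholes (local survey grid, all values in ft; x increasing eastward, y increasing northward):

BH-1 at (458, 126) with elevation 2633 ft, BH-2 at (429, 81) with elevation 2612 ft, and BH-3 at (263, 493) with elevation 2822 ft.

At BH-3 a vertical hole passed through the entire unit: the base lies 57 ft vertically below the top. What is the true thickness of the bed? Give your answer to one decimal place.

Two edge vectors: BH-1→BH-2 = (-29, -45, -21), BH-1→BH-3 = (-195, 367, 189).
Normal n = (BH-1→BH-2) × (BH-1→BH-3) = (-798, 9576, -19418).
So ∂z/∂x = −n_x/n_z = −0.04110 and ∂z/∂y = −n_y/n_z = 0.49315.
|∇z| = √(a²+b²) = 0.49486, so dip δ = arctan(0.49486) = 26.33°.
True thickness = vertical thickness × cos δ = 57 × cos 26.33° = 51.1 ft.

51.1 ft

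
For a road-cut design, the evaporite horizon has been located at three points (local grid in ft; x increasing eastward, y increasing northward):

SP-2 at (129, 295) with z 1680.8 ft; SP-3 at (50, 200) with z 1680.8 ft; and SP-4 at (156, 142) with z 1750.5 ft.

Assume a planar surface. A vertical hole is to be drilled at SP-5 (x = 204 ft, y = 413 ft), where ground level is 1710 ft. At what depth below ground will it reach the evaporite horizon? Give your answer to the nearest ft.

Two edge vectors: SP-2→SP-3 = (-79, -95, 0), SP-2→SP-4 = (27, -153, 69.7).
Normal n = (SP-2→SP-3) × (SP-2→SP-4) = (-6621.5, 5506.3, 14652).
So ∂z/∂x = −n_x/n_z = 0.45192 and ∂z/∂y = −n_y/n_z = −0.37581.
Intercept c from SP-2: 1680.8 − 58.30 + 110.86 = 1733.37.
At (204, 413): z_contact = 92.2 − 155.2 + 1733.37 = 1670.3 ft.
Depth below ground = 1710 − 1670.3 = 40 ft.

40 ft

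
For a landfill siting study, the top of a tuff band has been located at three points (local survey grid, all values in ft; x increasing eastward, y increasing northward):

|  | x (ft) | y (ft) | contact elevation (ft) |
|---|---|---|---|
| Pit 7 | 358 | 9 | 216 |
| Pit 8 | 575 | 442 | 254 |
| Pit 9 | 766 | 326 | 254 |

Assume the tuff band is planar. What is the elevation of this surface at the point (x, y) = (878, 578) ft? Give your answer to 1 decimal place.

275.5 ft

Two edge vectors: Pit 7→Pit 8 = (217, 433, 38), Pit 7→Pit 9 = (408, 317, 38).
Normal n = (Pit 7→Pit 8) × (Pit 7→Pit 9) = (4408, 7258, -107875).
So ∂z/∂x = −n_x/n_z = 0.04086 and ∂z/∂y = −n_y/n_z = 0.06728.
Intercept c from Pit 7: 216 − 14.63 − 0.61 = 200.77.
At (878, 578): z = 35.9 + 38.9 + 200.77 = 275.5 ft.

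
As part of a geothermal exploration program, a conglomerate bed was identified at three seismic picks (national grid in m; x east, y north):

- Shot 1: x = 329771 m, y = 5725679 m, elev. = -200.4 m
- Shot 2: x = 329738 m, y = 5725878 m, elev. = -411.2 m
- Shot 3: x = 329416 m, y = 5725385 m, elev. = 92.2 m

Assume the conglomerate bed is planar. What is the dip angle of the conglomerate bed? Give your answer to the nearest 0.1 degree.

46.5°

Let the plane be z = a·x + b·y + c.
Shot 2−Shot 1: −33a + 199b = −210.8;  Shot 3−Shot 1: −355a − 294b = 292.6.
Solving gives a = 0.04665, b = −1.05156.
Gradient magnitude |∇z| = √(a² + b²) = √(0.00218 + 1.10578) = 1.05260.
True dip = arctan(1.05260) = 46.5°, dipping toward N (azimuth ≈ 357°).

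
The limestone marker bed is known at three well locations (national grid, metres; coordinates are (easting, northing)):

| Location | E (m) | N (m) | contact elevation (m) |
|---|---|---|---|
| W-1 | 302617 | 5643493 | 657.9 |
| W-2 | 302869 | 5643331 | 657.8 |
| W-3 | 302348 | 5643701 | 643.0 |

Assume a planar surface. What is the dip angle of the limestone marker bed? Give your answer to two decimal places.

26.97°

Let the plane be z = a·E + b·N + c.
W-2−W-1: 252a − 162b = −0.1;  W-3−W-1: −269a + 208b = −14.9.
Solving gives a = −0.27547, b = −0.42789.
Gradient magnitude |∇z| = √(a² + b²) = √(0.07588 + 0.18309) = 0.50890.
True dip = arctan(0.50890) = 26.97°, dipping toward NNE (azimuth ≈ 033°).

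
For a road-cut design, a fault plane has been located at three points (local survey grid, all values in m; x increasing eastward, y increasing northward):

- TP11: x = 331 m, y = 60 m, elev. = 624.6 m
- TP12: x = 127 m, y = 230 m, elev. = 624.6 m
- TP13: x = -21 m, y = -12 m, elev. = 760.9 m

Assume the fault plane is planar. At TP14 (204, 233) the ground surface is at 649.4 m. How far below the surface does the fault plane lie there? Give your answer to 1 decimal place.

Let the plane be z = a·x + b·y + c.
TP12−TP11: −204a + 170b = 0;  TP13−TP11: −352a − 72b = 136.3.
Solving gives a = −0.31090, b = −0.37308.
Then c = 624.6 − a·331 − b·60 = 749.89.
At (204, 233): z_contact = −63.42 − 86.93 + 749.89 = 599.54 m.
Depth below ground = 649.4 − 599.54 = 49.9 m.

49.9 m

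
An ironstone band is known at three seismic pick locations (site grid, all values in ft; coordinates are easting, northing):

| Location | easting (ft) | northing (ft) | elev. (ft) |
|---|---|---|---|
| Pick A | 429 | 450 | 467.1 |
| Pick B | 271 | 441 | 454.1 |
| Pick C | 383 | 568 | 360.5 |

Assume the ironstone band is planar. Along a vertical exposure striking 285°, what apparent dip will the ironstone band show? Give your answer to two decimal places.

Two edge vectors: Pick A→Pick B = (-158, -9, -13), Pick A→Pick C = (-46, 118, -106.6).
Normal n = (Pick A→Pick B) × (Pick A→Pick C) = (2493.4, -16244.8, -19058).
So ∂z/∂easting = −n_x/n_z = 0.13083 and ∂z/∂northing = −n_y/n_z = −0.85239.
Unit vector along 285° is (sin 285°, cos 285°) = (-0.9659, 0.2588).
Slope in that direction = a·(-0.9659) + b·(0.2588) = −0.34699.
Apparent dip = arctan|0.34699| = 19.14° (true dip is 40.8°, so apparent ≤ true as expected).

19.14°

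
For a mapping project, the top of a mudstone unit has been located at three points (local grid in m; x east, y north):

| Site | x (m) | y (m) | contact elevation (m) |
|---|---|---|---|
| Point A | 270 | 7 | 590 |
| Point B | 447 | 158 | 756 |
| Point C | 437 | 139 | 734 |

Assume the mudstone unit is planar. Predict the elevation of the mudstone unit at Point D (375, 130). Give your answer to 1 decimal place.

728.8 m

Let the plane be z = a·x + b·y + c.
Point B−Point A: 177a + 151b = 166;  Point C−Point A: 167a + 132b = 144.
Solving gives a = −0.09066, b = 1.20561.
Then c = 590 − a·270 − b·7 = 606.04.
At (375, 130): z = −34.0 + 156.7 + 606.04 = 728.8 m.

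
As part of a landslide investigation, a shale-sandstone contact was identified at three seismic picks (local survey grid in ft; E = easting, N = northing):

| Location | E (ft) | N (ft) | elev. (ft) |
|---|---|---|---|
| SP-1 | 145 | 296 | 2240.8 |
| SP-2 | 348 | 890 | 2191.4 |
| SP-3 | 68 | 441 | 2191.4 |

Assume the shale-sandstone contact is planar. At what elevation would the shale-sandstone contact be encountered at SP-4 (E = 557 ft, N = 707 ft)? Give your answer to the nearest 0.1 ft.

Two edge vectors: SP-1→SP-2 = (203, 594, -49.4), SP-1→SP-3 = (-77, 145, -49.4).
Normal n = (SP-1→SP-2) × (SP-1→SP-3) = (-22180.6, 13832, 75173).
So ∂z/∂E = −n_x/n_z = 0.29506 and ∂z/∂N = −n_y/n_z = −0.18400.
Intercept c from SP-1: 2240.8 − 42.78 + 54.46 = 2252.48.
At (557, 707): z = 164.3 − 130.1 + 2252.48 = 2286.7 ft.

2286.7 ft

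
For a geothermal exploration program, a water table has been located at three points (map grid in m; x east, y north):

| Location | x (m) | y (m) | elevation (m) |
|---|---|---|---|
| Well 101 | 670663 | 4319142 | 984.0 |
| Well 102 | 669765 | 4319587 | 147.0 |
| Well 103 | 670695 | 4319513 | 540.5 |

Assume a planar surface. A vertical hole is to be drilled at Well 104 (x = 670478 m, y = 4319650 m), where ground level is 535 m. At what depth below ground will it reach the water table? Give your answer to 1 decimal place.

Let the plane be z = a·x + b·y + c.
Well 102−Well 101: −898a + 445b = −837;  Well 103−Well 101: 32a + 371b = −443.5.
Solving gives a = 0.325763246, b = −1.223515967.
Then c = 984 − a·670663 − b·4319142 = 5067045.85.
At (670478, 4319650): z_contact = 218417.09 − 5285160.75 + 5067045.85 = 302.19 m.
Depth below ground = 535 − 302.19 = 232.8 m.

232.8 m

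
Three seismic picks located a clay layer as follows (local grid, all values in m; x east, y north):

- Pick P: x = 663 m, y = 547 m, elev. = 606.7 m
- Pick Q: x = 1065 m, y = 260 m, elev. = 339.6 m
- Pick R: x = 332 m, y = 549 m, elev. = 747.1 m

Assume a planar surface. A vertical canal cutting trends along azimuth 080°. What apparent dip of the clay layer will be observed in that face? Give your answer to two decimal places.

19.63°

Let the plane be z = a·x + b·y + c.
Pick Q−Pick P: 402a − 287b = −267.1;  Pick R−Pick P: −331a + 2b = 140.4.
Solving gives a = −0.42212, b = 0.33940.
Unit vector along 080° is (sin 80°, cos 80°) = (0.9848, 0.1736).
Slope in that direction = a·(0.9848) + b·(0.1736) = −0.35677.
Apparent dip = arctan|0.35677| = 19.63° (true dip is 28.4°, so apparent ≤ true as expected).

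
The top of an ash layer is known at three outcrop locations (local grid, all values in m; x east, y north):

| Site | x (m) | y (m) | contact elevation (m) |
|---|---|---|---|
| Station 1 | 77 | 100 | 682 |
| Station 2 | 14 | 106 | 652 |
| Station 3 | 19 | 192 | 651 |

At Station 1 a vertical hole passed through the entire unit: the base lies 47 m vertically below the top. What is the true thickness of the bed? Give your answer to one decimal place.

42.5 m

Two edge vectors: Station 1→Station 2 = (-63, 6, -30), Station 1→Station 3 = (-58, 92, -31).
Normal n = (Station 1→Station 2) × (Station 1→Station 3) = (2574, -213, -5448).
So ∂z/∂x = −n_x/n_z = 0.47247 and ∂z/∂y = −n_y/n_z = −0.03910.
|∇z| = √(a²+b²) = 0.47408, so dip δ = arctan(0.47408) = 25.36°.
True thickness = vertical thickness × cos δ = 47 × cos 25.36° = 42.5 m.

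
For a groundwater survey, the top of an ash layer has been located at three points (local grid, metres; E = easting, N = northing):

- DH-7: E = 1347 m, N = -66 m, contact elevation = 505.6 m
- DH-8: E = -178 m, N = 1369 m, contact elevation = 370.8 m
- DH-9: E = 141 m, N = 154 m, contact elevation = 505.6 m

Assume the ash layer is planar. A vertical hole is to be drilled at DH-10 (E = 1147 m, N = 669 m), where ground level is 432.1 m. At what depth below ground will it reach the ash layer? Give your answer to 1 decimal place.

7.9 m

Two edge vectors: DH-7→DH-8 = (-1525, 1435, -134.8), DH-7→DH-9 = (-1206, 220, 0).
Normal n = (DH-7→DH-8) × (DH-7→DH-9) = (29656, 162568.8, 1395110).
So ∂z/∂E = −n_x/n_z = −0.021257 and ∂z/∂N = −n_y/n_z = −0.116528.
Intercept c from DH-7: 505.6 + 28.63 − 7.69 = 526.54.
At (1147, 669): z_contact = −24.38 − 77.96 + 526.54 = 424.20 m.
Depth below ground = 432.1 − 424.20 = 7.9 m.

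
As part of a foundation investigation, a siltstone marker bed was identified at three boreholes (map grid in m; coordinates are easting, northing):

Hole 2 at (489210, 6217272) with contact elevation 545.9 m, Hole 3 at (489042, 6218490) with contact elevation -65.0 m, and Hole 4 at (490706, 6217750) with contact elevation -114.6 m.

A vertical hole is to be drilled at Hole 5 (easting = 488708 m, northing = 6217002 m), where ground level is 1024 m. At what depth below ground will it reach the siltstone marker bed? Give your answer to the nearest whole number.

Let the plane be z = a·easting + b·northing + c.
Hole 3−Hole 2: −168a + 1218b = −610.9;  Hole 4−Hole 2: 1496a + 478b = −660.5.
Solving gives a = −0.26938088, b = −0.53871592.
Then c = 545.9 − a·489210 − b·6217272 = 3481673.11.
At (488708, 6217002): z_contact = −131648.6 − 3349197.9 + 3481673.11 = 826.6 m.
Depth below ground = 1024 − 826.6 = 197 m.

197 m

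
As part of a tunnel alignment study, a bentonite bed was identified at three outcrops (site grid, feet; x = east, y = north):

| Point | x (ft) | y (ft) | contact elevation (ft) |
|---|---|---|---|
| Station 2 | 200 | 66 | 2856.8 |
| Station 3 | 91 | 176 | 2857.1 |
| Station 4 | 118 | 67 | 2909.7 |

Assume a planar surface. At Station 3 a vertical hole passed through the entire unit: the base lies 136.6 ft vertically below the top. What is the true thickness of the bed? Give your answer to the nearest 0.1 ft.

100.7 ft

Let the plane be z = a·x + b·y + c.
Station 3−Station 2: −109a + 110b = 0.3;  Station 4−Station 2: −82a + 1b = 52.9.
Solving gives a = −0.65298, b = −0.64432.
|∇z| = √(a²+b²) = 0.91735, so dip δ = arctan(0.91735) = 42.53°.
True thickness = vertical thickness × cos δ = 136.6 × cos 42.53° = 100.7 ft.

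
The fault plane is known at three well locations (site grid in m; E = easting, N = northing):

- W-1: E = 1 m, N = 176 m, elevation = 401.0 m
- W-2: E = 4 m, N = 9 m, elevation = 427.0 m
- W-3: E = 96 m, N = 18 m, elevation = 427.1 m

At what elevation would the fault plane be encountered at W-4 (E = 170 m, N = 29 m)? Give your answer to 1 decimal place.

Let the plane be z = a·E + b·N + c.
W-2−W-1: 3a − 167b = 26;  W-3−W-1: 95a − 158b = 26.1.
Solving gives a = 0.01629, b = −0.15540.
Then c = 401 − a·1 − b·176 = 428.33.
At (170, 29): z = 2.8 − 4.5 + 428.33 = 426.6 m.

426.6 m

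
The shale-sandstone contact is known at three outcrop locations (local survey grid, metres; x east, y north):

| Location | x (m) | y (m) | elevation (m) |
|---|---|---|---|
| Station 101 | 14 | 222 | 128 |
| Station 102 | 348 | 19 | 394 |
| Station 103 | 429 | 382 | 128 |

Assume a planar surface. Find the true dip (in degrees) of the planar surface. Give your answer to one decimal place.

40.7°

Let the plane be z = a·x + b·y + c.
Station 102−Station 101: 334a − 203b = 266;  Station 103−Station 101: 415a + 160b = 0.
Solving gives a = 0.30911, b = −0.80176.
Gradient magnitude |∇z| = √(a² + b²) = √(0.09555 + 0.64282) = 0.85928.
True dip = arctan(0.85928) = 40.7°, dipping toward NNW (azimuth ≈ 339°).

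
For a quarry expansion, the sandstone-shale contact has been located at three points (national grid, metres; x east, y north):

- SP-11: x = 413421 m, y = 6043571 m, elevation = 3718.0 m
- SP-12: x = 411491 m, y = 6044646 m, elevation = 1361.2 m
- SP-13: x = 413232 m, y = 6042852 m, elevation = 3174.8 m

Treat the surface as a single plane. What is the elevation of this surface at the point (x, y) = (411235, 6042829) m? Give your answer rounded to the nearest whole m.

306 m

Let the plane be z = a·x + b·y + c.
SP-12−SP-11: −1930a + 1075b = −2356.8;  SP-13−SP-11: −189a − 719b = −543.2.
Solving gives a = 1.43224462, b = 0.37900663.
Then c = 3718 − a·413421 − b·6043571 = −2878955.47.
At (411235, 6042829): z = 588989.1 + 2290272.2 − 2878955.47 = 305.9 m.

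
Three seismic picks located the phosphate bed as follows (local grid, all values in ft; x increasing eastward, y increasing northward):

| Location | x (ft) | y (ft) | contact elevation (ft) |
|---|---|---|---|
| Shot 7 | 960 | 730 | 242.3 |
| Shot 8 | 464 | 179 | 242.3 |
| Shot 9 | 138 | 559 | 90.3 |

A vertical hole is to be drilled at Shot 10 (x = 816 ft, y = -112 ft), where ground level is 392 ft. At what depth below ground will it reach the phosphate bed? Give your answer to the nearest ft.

Let the plane be z = a·x + b·y + c.
Shot 8−Shot 7: −496a − 551b = 0;  Shot 9−Shot 7: −822a − 171b = −152.
Solving gives a = 0.22752, b = −0.20481.
Then c = 242.3 − a·960 − b·730 = 173.39.
At (816, -112): z_contact = 185.7 + 22.9 + 173.39 = 382.0 ft.
Depth below ground = 392 − 382.0 = 10 ft.

10 ft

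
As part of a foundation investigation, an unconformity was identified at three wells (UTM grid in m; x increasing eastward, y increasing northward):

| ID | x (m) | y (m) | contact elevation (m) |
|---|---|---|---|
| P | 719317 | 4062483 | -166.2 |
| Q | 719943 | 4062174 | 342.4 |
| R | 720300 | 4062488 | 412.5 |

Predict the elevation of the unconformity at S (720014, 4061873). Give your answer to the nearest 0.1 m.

519.4 m

Let the plane be z = a·x + b·y + c.
Q−P: 626a − 309b = 508.6;  R−P: 983a + 5b = 578.7.
Solving gives a = 0.590990201, b = −0.448673573.
Then c = -166.2 − a·719317 − b·4062483 = 1397453.26.
At (720014, 4061873): z = 425521.2 − 1822455.1 + 1397453.26 = 519.4 m.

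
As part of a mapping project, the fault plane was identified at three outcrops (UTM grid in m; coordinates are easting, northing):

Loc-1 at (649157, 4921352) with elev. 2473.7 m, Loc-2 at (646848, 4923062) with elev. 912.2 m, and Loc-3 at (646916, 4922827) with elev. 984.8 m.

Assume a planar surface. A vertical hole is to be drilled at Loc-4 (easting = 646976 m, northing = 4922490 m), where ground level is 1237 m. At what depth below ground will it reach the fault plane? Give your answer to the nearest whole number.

Let the plane be z = a·easting + b·northing + c.
Loc-2−Loc-1: −2309a + 1710b = −1561.5;  Loc-3−Loc-1: −2241a + 1475b = −1488.9.
Solving gives a = 0.56952045, b = −0.14413876.
Then c = 2473.7 − a·649157 − b·4921352 = 342123.11.
At (646976, 4922490): z_contact = 368466.1 − 709521.6 + 342123.11 = 1067.5 m.
Depth below ground = 1237 − 1067.5 = 169 m.

169 m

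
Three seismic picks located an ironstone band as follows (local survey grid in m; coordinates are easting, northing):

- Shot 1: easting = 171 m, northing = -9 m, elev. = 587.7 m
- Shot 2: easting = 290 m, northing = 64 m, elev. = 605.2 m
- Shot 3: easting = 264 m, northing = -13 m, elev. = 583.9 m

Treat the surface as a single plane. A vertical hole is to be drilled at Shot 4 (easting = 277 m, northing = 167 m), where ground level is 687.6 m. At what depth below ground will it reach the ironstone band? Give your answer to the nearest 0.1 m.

Two edge vectors: Shot 1→Shot 2 = (119, 73, 17.5), Shot 1→Shot 3 = (93, -4, -3.8).
Normal n = (Shot 1→Shot 2) × (Shot 1→Shot 3) = (-207.4, 2079.7, -7265).
So ∂z/∂easting = −n_x/n_z = −0.02855 and ∂z/∂northing = −n_y/n_z = 0.28626.
Intercept c from Shot 1: 587.7 + 4.88 + 2.58 = 595.16.
At (277, 167): z_contact = −7.91 + 47.81 + 595.16 = 635.06 m.
Depth below ground = 687.6 − 635.06 = 52.5 m.

52.5 m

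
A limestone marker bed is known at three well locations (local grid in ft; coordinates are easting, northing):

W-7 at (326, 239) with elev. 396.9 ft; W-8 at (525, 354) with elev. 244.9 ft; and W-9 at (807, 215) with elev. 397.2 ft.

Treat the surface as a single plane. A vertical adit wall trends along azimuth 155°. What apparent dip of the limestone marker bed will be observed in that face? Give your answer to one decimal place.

47.2°

Let the plane be z = a·easting + b·northing + c.
W-8−W-7: 199a + 115b = −152;  W-9−W-7: 481a − 24b = 0.3.
Solving gives a = −0.06013, b = −1.21768.
Unit vector along 155° is (sin 155°, cos 155°) = (0.4226, -0.9063).
Slope in that direction = a·(0.4226) + b·(-0.9063) = 1.07818.
Apparent dip = arctan|1.07818| = 47.2° (true dip is 50.6°, so apparent ≤ true as expected).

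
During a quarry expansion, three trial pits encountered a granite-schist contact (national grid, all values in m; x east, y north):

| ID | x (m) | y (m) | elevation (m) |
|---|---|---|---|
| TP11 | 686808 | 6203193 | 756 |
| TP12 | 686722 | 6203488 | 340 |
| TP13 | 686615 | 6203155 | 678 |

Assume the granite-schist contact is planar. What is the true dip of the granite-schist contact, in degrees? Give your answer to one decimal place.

Two edge vectors: TP11→TP12 = (-86, 295, -416), TP11→TP13 = (-193, -38, -78).
Normal n = (TP11→TP12) × (TP11→TP13) = (-38818, 73580, 60203).
So ∂z/∂x = −n_x/n_z = 0.64479 and ∂z/∂y = −n_y/n_z = −1.22220.
Gradient magnitude |∇z| = √(a² + b²) = √(0.41575 + 1.49377) = 1.38185.
True dip = arctan(1.38185) = 54.1°, dipping toward NNW (azimuth ≈ 332°).

54.1°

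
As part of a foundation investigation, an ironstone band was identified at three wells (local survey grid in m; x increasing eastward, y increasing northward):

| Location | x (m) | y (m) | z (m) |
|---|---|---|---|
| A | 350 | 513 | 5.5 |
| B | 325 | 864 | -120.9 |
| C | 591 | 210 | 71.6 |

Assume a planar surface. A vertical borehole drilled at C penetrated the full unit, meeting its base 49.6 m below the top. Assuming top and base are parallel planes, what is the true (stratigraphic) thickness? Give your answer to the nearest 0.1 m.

Let the plane be z = a·x + b·y + c.
B−A: −25a + 351b = −126.4;  C−A: 241a − 303b = 66.1.
Solving gives a = −0.19604, b = −0.37408.
|∇z| = √(a²+b²) = 0.42233, so dip δ = arctan(0.42233) = 22.90°.
True thickness = vertical thickness × cos δ = 49.6 × cos 22.90° = 45.7 m.

45.7 m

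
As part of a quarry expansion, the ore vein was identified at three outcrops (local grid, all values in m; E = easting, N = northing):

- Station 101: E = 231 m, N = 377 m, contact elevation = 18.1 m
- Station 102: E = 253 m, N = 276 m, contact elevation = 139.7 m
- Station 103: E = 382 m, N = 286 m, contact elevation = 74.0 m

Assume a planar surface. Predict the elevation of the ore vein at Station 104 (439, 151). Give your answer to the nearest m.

225 m

Let the plane be z = a·E + b·N + c.
Station 102−Station 101: 22a − 101b = 121.6;  Station 103−Station 101: 151a − 91b = 55.9.
Solving gives a = −0.40906, b = −1.29306.
Then c = 18.1 − a·231 − b·377 = 600.08.
At (439, 151): z = −179.6 − 195.3 + 600.08 = 225.2 m.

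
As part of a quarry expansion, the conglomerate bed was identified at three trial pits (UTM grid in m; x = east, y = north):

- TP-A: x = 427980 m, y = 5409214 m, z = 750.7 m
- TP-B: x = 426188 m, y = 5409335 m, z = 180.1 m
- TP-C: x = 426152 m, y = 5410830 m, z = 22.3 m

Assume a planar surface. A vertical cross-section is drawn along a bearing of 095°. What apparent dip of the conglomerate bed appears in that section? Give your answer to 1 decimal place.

17.7°

Two edge vectors: TP-A→TP-B = (-1792, 121, -570.6), TP-A→TP-C = (-1828, 1616, -728.4).
Normal n = (TP-A→TP-B) × (TP-A→TP-C) = (833953.2, -262236, -2674684).
So ∂z/∂x = −n_x/n_z = 0.31180 and ∂z/∂y = −n_y/n_z = −0.09804.
Unit vector along 095° is (sin 95°, cos 95°) = (0.9962, -0.0872).
Slope in that direction = a·(0.9962) + b·(-0.0872) = 0.31915.
Apparent dip = arctan|0.31915| = 17.7° (true dip is 18.1°, so apparent ≤ true as expected).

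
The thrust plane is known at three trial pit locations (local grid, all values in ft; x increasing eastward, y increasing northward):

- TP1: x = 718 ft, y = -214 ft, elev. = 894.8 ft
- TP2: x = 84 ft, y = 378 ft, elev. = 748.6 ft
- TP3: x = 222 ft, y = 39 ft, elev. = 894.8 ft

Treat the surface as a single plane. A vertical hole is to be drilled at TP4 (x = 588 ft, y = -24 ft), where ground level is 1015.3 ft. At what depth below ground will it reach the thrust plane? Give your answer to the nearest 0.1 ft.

Two edge vectors: TP1→TP2 = (-634, 592, -146.2), TP1→TP3 = (-496, 253, 0).
Normal n = (TP1→TP2) × (TP1→TP3) = (36988.6, 72515.2, 133230).
So ∂z/∂x = −n_x/n_z = −0.27763 and ∂z/∂y = −n_y/n_z = −0.54429.
Intercept c from TP1: 894.8 + 199.34 − 116.48 = 977.66.
At (588, -24): z_contact = −163.25 + 13.06 + 977.66 = 827.48 ft.
Depth below ground = 1015.3 − 827.48 = 187.8 ft.

187.8 ft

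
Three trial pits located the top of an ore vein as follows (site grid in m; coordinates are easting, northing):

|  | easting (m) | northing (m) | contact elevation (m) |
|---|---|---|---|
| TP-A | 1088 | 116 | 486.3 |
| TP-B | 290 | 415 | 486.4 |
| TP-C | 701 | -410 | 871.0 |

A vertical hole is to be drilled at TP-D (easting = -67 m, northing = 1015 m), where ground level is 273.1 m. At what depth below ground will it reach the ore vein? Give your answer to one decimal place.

Two edge vectors: TP-A→TP-B = (-798, 299, 0.1), TP-A→TP-C = (-387, -526, 384.7).
Normal n = (TP-A→TP-B) × (TP-A→TP-C) = (115077.9, 306951.9, 535461).
So ∂z/∂easting = −n_x/n_z = −0.214914 and ∂z/∂northing = −n_y/n_z = −0.573248.
Intercept c from TP-A: 486.3 + 233.83 + 66.50 = 786.62.
At (-67, 1015): z_contact = 14.40 − 581.85 + 786.62 = 219.18 m.
Depth below ground = 273.1 − 219.18 = 53.9 m.

53.9 m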